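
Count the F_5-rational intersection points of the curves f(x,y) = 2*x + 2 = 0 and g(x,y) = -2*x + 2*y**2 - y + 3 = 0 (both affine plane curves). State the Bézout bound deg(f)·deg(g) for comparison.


Common zeros: {(4, 0), (4, 3)}; count = 2; Bézout bound = 2.

deg(f) = 1, deg(g) = 2, so Bézout bound = 2.
Scan x ∈ F_5. For each x, list the y ∈ F_5 with f(x, y) ≡ 0 and those with g(x, y) ≡ 0 (mod 5); the common zeros in that column are the intersection.
  x = 0: f ≡ 0 at y ∈ ∅; g ≡ 0 at y ∈ ∅; common: ∅.
  x = 1: f ≡ 0 at y ∈ ∅; g ≡ 0 at y ∈ ∅; common: ∅.
  x = 2: f ≡ 0 at y ∈ ∅; g ≡ 0 at y ∈ {1, 2}; common: ∅.
  x = 3: f ≡ 0 at y ∈ ∅; g ≡ 0 at y ∈ {4}; common: ∅.
  x = 4: f ≡ 0 at y ∈ {0, 1, 2, 3, 4}; g ≡ 0 at y ∈ {0, 3}; common: {0, 3}.
Collecting: common zeros = {(4, 0), (4, 3)}, so the count is 2.
Comparison with the Bézout bound: 2 ≤ 2 = deg(f)·deg(g), as expected for curves with no common component (the bound is attained).


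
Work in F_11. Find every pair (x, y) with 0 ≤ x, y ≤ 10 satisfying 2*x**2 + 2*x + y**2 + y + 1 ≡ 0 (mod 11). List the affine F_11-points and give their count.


Affine F_11-points: {(1, 2), (1, 8), (2, 4), (2, 6), (3, 5), (7, 5), (8, 4), (8, 6), (9, 2), (9, 8)}; count = 10.

For each of the 121 pairs (x, y) ∈ F_11², evaluate f(x, y) mod 11. Record the zeros.
  x = 0: [0↦1, 1↦3, 2↦7, 3↦2, 4↦10, 5↦9, 6↦10, 7↦2, 8↦7, 9↦3, 10↦1]  zeros at y ∈ ∅
  x = 1: [0↦5, 1↦7, 2↦0, 3↦6, 4↦3, 5↦2, 6↦3, 7↦6, 8↦0, 9↦7, 10↦5]  zeros at y ∈ {2, 8}
  x = 2: [0↦2, 1↦4, 2↦8, 3↦3, 4↦0, 5↦10, 6↦0, 7↦3, 8↦8, 9↦4, 10↦2]  zeros at y ∈ {4, 6}
  x = 3: [0↦3, 1↦5, 2↦9, 3↦4, 4↦1, 5↦0, 6↦1, 7↦4, 8↦9, 9↦5, 10↦3]  zeros at y ∈ {5}
  x = 4: [0↦8, 1↦10, 2↦3, 3↦9, 4↦6, 5↦5, 6↦6, 7↦9, 8↦3, 9↦10, 10↦8]  zeros at y ∈ ∅
  x = 5: [0↦6, 1↦8, 2↦1, 3↦7, 4↦4, 5↦3, 6↦4, 7↦7, 8↦1, 9↦8, 10↦6]  zeros at y ∈ ∅
  x = 6: [0↦8, 1↦10, 2↦3, 3↦9, 4↦6, 5↦5, 6↦6, 7↦9, 8↦3, 9↦10, 10↦8]  zeros at y ∈ ∅
  x = 7: [0↦3, 1↦5, 2↦9, 3↦4, 4↦1, 5↦0, 6↦1, 7↦4, 8↦9, 9↦5, 10↦3]  zeros at y ∈ {5}
  x = 8: [0↦2, 1↦4, 2↦8, 3↦3, 4↦0, 5↦10, 6↦0, 7↦3, 8↦8, 9↦4, 10↦2]  zeros at y ∈ {4, 6}
  x = 9: [0↦5, 1↦7, 2↦0, 3↦6, 4↦3, 5↦2, 6↦3, 7↦6, 8↦0, 9↦7, 10↦5]  zeros at y ∈ {2, 8}
  x = 10: [0↦1, 1↦3, 2↦7, 3↦2, 4↦10, 5↦9, 6↦10, 7↦2, 8↦7, 9↦3, 10↦1]  zeros at y ∈ ∅
Collecting zeros: affine points = {(1, 2), (1, 8), (2, 4), (2, 6), (3, 5), (7, 5), (8, 4), (8, 6), (9, 2), (9, 8)}.
Total count |C(F_11)_aff| = 10.


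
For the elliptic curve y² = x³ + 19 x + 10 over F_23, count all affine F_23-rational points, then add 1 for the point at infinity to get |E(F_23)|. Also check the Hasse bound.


Affine points = {(3, 5), (3, 18), (4, 9), (4, 14), (5, 0), (6, 8), (6, 15), (7, 7), (7, 16), (9, 6), (9, 17), (10, 2), (10, 21), (11, 3), (11, 20), (13, 4), (13, 19), (15, 6), (15, 17), (17, 5), (17, 18), (19, 10), (19, 13), (20, 8), (20, 15), (22, 6), (22, 17)}; affine count = 27; |E(F_23)| = 28.

Discriminant check: Δ ∝ 4a³ + 27b² = 4·19³ + 27·10² = 4·6859 + 27·100 ≡ 6 (mod 23). Nonzero ⇒ E is nonsingular.
For each x ∈ F_23, compute rhs = x³ + 19·x + 10 mod 23, then count y ∈ F_23 with y² ≡ rhs.
  x = 0: rhs = 10, matching y values: none (0 points).
  x = 1: rhs = 7, matching y values: none (0 points).
  x = 2: rhs = 10, matching y values: none (0 points).
  x = 3: rhs = 2, matching y values: 5, 18 (2 points).
  x = 4: rhs = 12, matching y values: 9, 14 (2 points).
  x = 5: rhs = 0, matching y values: 0 (1 points).
  x = 6: rhs = 18, matching y values: 8, 15 (2 points).
  x = 7: rhs = 3, matching y values: 7, 16 (2 points).
  x = 8: rhs = 7, matching y values: none (0 points).
  x = 9: rhs = 13, matching y values: 6, 17 (2 points).
  x = 10: rhs = 4, matching y values: 2, 21 (2 points).
  x = 11: rhs = 9, matching y values: 3, 20 (2 points).
  x = 12: rhs = 11, matching y values: none (0 points).
  x = 13: rhs = 16, matching y values: 4, 19 (2 points).
  x = 14: rhs = 7, matching y values: none (0 points).
  x = 15: rhs = 13, matching y values: 6, 17 (2 points).
  x = 16: rhs = 17, matching y values: none (0 points).
  x = 17: rhs = 2, matching y values: 5, 18 (2 points).
  x = 18: rhs = 20, matching y values: none (0 points).
  x = 19: rhs = 8, matching y values: 10, 13 (2 points).
  x = 20: rhs = 18, matching y values: 8, 15 (2 points).
  x = 21: rhs = 10, matching y values: none (0 points).
  x = 22: rhs = 13, matching y values: 6, 17 (2 points).
Total affine count: 27.
Full point count |E(F_23)| = 27 + 1 = 28.
Hasse bound: |28 − (23+1)| = |4| = 4 ≤ 2√23 ≈ 9.5917 ✓.


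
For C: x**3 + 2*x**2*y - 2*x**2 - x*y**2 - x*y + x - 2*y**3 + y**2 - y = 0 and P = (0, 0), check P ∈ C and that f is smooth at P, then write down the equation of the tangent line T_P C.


Tangent line at P: x - y = 0.

Step 1: f(0, 0) = 0, so P lies on C.
Step 2: partial derivatives
  f_x(x, y) = 3*x**2 + 4*x*y - 4*x - y**2 - y + 1, f_y(x, y) = 2*x**2 - 2*x*y - x - 6*y**2 + 2*y - 1.
  f_x(P) = 1, f_y(P) = -1 (gradient nonzero, so P is smooth).
Step 3: tangent line at P: 1·(x − 0) + -1·(y − 0) = 0.
Expanding: x - y = 0.


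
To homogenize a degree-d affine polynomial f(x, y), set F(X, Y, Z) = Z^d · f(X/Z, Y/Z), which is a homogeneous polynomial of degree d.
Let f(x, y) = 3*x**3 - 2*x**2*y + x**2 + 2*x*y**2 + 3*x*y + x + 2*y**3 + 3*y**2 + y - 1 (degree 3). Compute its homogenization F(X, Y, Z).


F(X, Y, Z) = 3*X**3 - 2*X**2*Y + X**2*Z + 2*X*Y**2 + 3*X*Y*Z + X*Z**2 + 2*Y**3 + 3*Y**2*Z + Y*Z**2 - Z**3

deg(f) = 3.
Substitute x = X/Z, y = Y/Z into f, then multiply by Z^3.
  monomial 3·x^3·y^0 ↦ 3·X^3·Y^0·Z^0.
  monomial -2·x^2·y^1 ↦ -2·X^2·Y^1·Z^0.
  monomial 1·x^2·y^0 ↦ 1·X^2·Y^0·Z^1.
  monomial 2·x^1·y^2 ↦ 2·X^1·Y^2·Z^0.
  monomial 3·x^1·y^1 ↦ 3·X^1·Y^1·Z^1.
  monomial 1·x^1·y^0 ↦ 1·X^1·Y^0·Z^2.
  monomial 2·x^0·y^3 ↦ 2·X^0·Y^3·Z^0.
  monomial 3·x^0·y^2 ↦ 3·X^0·Y^2·Z^1.
  monomial 1·x^0·y^1 ↦ 1·X^0·Y^1·Z^2.
  monomial -1·x^0·y^0 ↦ -1·X^0·Y^0·Z^3.
Collecting: F(X, Y, Z) = 3*X**3 - 2*X**2*Y + X**2*Z + 2*X*Y**2 + 3*X*Y*Z + X*Z**2 + 2*Y**3 + 3*Y**2*Z + Y*Z**2 - Z**3.


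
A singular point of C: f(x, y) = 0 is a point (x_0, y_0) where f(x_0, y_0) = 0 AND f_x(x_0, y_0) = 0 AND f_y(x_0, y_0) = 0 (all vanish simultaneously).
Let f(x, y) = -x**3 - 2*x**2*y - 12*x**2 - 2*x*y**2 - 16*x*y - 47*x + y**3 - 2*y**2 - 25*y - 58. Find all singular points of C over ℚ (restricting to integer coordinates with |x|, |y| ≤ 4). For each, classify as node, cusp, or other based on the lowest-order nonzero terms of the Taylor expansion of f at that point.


Singular points: {(-3, -1)}; classification: node.

Compute partial derivatives:
  f_x = -3*x**2 - 4*x*y - 24*x - 2*y**2 - 16*y - 47.
  f_y = -2*x**2 - 4*x*y - 16*x + 3*y**2 - 4*y - 25.
Scan x_0 ∈ {−4, ..., 4}. For each x_0, f_y(x_0, y) is a polynomial in y; find its integer roots y ∈ {−4, ..., 4}, then test f_x and f at those candidates.
  x = -4: f_y(-4, y) = 3*y**2 + 12*y + 7; no integer root y with |y| ≤ 4.
  x = -3: f_y(-3, y) = 3*y**2 + 8*y + 5; vanishes at y ∈ {-1}. (-3, -1): f_x = 0, f = 0 — SINGULAR.
  x = -2: f_y(-2, y) = 3*y**2 + 4*y - 1; no integer root y with |y| ≤ 4.
  x = -1: f_y(-1, y) = 3*y**2 - 11; no integer root y with |y| ≤ 4.
  x = 0: f_y(0, y) = 3*y**2 - 4*y - 25; no integer root y with |y| ≤ 4.
  x = 1: f_y(1, y) = 3*y**2 - 8*y - 43; no integer root y with |y| ≤ 4.
  x = 2: f_y(2, y) = 3*y**2 - 12*y - 65; no integer root y with |y| ≤ 4.
  x = 3: f_y(3, y) = 3*y**2 - 16*y - 91; no integer root y with |y| ≤ 4.
  x = 4: f_y(4, y) = 3*y**2 - 20*y - 121; no integer root y with |y| ≤ 4.
Only singular point on the grid: (-3, -1).
Classify: substitute x = -3 + u, y = -1 + v and expand: f = -u**3 - 2*u**2*v - u**2 - 2*u*v**2 + v**3 + v**2.
No constant or linear terms (consistent with a singular point). Quadratic part: -u**2 + v**2. Cubic part: -u**3 - 2*u**2*v - 2*u*v**2 + v**3.
The quadratic part v**2 - u**2 = (v − u)(v + u) splits into two distinct linear factors, so there are two distinct tangent lines y − -1 = ±(x − -3) — this is a node (ordinary double point).
Classification: node.


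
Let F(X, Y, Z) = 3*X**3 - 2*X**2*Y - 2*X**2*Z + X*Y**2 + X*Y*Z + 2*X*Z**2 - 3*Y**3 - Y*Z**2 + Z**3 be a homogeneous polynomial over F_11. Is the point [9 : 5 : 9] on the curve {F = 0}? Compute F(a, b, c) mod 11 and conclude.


F(9,5,9) ≡ 9 (mod 11); P is NOT on the curve.

Evaluate F(9, 5, 9) term-by-term (mod 11).
  3*X**3 ↦ 3·729·1·1 = 2187
  -2*X**2*Y ↦ -2·81·5·1 = -810
  -2*X**2*Z ↦ -2·81·1·9 = -1458
  X*Y**2 ↦ 1·9·25·1 = 225
  X*Y*Z ↦ 1·9·5·9 = 405
  2*X*Z**2 ↦ 2·9·1·81 = 1458
  -3*Y**3 ↦ -3·1·125·1 = -375
  -Y*Z**2 ↦ -1·1·5·81 = -405
  Z**3 ↦ 1·1·1·729 = 729
Sum: F(9, 5, 9) = (2187) + (-810) + (-1458) + (225) + (405) + (1458) + (-375) + (-405) + (729) = 1956.
Reducing mod 11: 1956 ≡ 9 (mod 11).
Since F(a, b, c) ≡ 9 ≠ 0 (mod 11), P does NOT lie on the curve.


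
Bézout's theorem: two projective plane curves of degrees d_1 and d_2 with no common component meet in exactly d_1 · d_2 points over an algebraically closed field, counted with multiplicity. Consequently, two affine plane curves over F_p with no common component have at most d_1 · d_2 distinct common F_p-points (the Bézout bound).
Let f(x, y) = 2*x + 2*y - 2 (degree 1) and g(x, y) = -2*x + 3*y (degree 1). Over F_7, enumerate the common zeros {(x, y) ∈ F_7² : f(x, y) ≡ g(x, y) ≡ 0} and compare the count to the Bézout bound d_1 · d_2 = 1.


Common zeros: {(2, 6)}; count = 1; Bézout bound = 1.

deg(f) = 1, deg(g) = 1, so Bézout bound = 1.
Scan x ∈ F_7. For each x, list the y ∈ F_7 with f(x, y) ≡ 0 and those with g(x, y) ≡ 0 (mod 7); the common zeros in that column are the intersection.
  x = 0: f ≡ 0 at y ∈ {1}; g ≡ 0 at y ∈ {0}; common: ∅.
  x = 1: f ≡ 0 at y ∈ {0}; g ≡ 0 at y ∈ {3}; common: ∅.
  x = 2: f ≡ 0 at y ∈ {6}; g ≡ 0 at y ∈ {6}; common: {6}.
  x = 3: f ≡ 0 at y ∈ {5}; g ≡ 0 at y ∈ {2}; common: ∅.
  x = 4: f ≡ 0 at y ∈ {4}; g ≡ 0 at y ∈ {5}; common: ∅.
  x = 5: f ≡ 0 at y ∈ {3}; g ≡ 0 at y ∈ {1}; common: ∅.
  x = 6: f ≡ 0 at y ∈ {2}; g ≡ 0 at y ∈ {4}; common: ∅.
Collecting: common zeros = {(2, 6)}, so the count is 1.
Comparison with the Bézout bound: 1 ≤ 1 = deg(f)·deg(g), as expected for curves with no common component (the bound is attained).


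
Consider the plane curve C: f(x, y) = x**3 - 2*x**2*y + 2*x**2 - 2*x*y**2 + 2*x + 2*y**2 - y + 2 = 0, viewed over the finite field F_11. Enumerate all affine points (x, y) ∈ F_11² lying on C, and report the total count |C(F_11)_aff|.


Affine F_11-points: {(1, 6), (2, 0), (2, 1), (4, 5), (4, 6), (5, 0), (5, 6), (10, 2), (10, 7)}; count = 9.

For each of the 121 pairs (x, y) ∈ F_11², evaluate f(x, y) mod 11. Record the zeros.
  x = 0: [0↦2, 1↦3, 2↦8, 3↦6, 4↦8, 5↦3, 6↦2, 7↦5, 8↦1, 9↦1, 10↦5]  zeros at y ∈ ∅
  x = 1: [0↦7, 1↦4, 2↦1, 3↦9, 4↦6, 5↦3, 6↦0, 7↦8, 8↦5, 9↦2, 10↦10]  zeros at y ∈ {6}
  x = 2: [0↦0, 1↦0, 2↦7, 3↦10, 4↦9, 5↦4, 6↦6, 7↦4, 8↦9, 9↦10, 10↦7]  zeros at y ∈ {0, 1}
  x = 3: [0↦9, 1↦8, 2↦10, 3↦4, 4↦1, 5↦1, 6↦4, 7↦10, 8↦8, 9↦9, 10↦2]  zeros at y ∈ ∅
  x = 4: [0↦7, 1↦1, 2↦5, 3↦8, 4↦10, 5↦0, 6↦0, 7↦10, 8↦8, 9↦5, 10↦1]  zeros at y ∈ {5, 6}
  x = 5: [0↦0, 1↦7, 2↦9, 3↦6, 4↦9, 5↦7, 6↦0, 7↦10, 8↦4, 9↦4, 10↦10]  zeros at y ∈ {0, 6}
  x = 6: [0↦5, 1↦10, 2↦6, 3↦4, 4↦4, 5↦6, 6↦10, 7↦5, 8↦2, 9↦1, 10↦2]  zeros at y ∈ ∅
  x = 7: [0↦6, 1↦5, 2↦2, 3↦8, 4↦1, 5↦3, 6↦3, 7↦1, 8↦8, 9↦2, 10↦5]  zeros at y ∈ ∅
  x = 8: [0↦9, 1↦9, 2↦3, 3↦2, 4↦6, 5↦4, 6↦7, 7↦4, 8↦6, 9↦2, 10↦3]  zeros at y ∈ ∅
  x = 9: [0↦9, 1↦6, 2↦4, 3↦3, 4↦3, 5↦4, 6↦6, 7↦9, 8↦2, 9↦7, 10↦2]  zeros at y ∈ ∅
  x = 10: [0↦1, 1↦2, 2↦0, 3↦6, 4↦9, 5↦9, 6↦6, 7↦0, 8↦2, 9↦1, 10↦8]  zeros at y ∈ {2, 7}
Collecting zeros: affine points = {(1, 6), (2, 0), (2, 1), (4, 5), (4, 6), (5, 0), (5, 6), (10, 2), (10, 7)}.
Total count |C(F_11)_aff| = 9.


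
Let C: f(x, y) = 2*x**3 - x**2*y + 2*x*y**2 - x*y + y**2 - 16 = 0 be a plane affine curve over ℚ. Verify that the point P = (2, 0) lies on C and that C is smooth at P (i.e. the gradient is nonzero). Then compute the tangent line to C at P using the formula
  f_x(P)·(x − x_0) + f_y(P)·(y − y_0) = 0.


Tangent line at P: 24*x - 6*y - 48 = 0.

Step 1: f(2, 0) = 0, so P lies on C.
Step 2: partial derivatives
  f_x(x, y) = 6*x**2 - 2*x*y + 2*y**2 - y, f_y(x, y) = -x**2 + 4*x*y - x + 2*y.
  f_x(P) = 24, f_y(P) = -6 (gradient nonzero, so P is smooth).
Step 3: tangent line at P: 24·(x − 2) + -6·(y − 0) = 0.
Expanding: 24*x - 6*y - 48 = 0.


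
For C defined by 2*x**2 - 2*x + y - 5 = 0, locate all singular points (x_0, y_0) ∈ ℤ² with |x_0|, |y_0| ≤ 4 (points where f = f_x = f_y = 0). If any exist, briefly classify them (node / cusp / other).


No singular points in the scanned grid; C is smooth there.

Compute partial derivatives:
  f_x = 4*x - 2.
  f_y = 1.
f_y = 1 is a nonzero constant, so f_y never vanishes: no point (x, y) can satisfy f = f_x = f_y = 0. In particular no (x, y) ∈ {−4, ..., 4}² is singular; the curve is smooth.


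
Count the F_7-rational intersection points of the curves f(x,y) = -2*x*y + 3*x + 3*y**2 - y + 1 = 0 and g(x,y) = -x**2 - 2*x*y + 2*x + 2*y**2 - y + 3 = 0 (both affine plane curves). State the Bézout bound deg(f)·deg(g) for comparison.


Common zeros: {(6, 3)}; count = 1; Bézout bound = 4.

deg(f) = 2, deg(g) = 2, so Bézout bound = 4.
Scan x ∈ F_7. For each x, list the y ∈ F_7 with f(x, y) ≡ 0 and those with g(x, y) ≡ 0 (mod 7); the common zeros in that column are the intersection.
  x = 0: f ≡ 0 at y ∈ ∅; g ≡ 0 at y ∈ ∅; common: ∅.
  x = 1: f ≡ 0 at y ∈ ∅; g ≡ 0 at y ∈ ∅; common: ∅.
  x = 2: f ≡ 0 at y ∈ {0, 4}; g ≡ 0 at y ∈ {1, 5}; common: ∅.
  x = 3: f ≡ 0 at y ∈ ∅; g ≡ 0 at y ∈ {0}; common: ∅.
  x = 4: f ≡ 0 at y ∈ {1, 2}; g ≡ 0 at y ∈ {3, 5}; common: ∅.
  x = 5: f ≡ 0 at y ∈ ∅; g ≡ 0 at y ∈ {1}; common: ∅.
  x = 6: f ≡ 0 at y ∈ {3, 6}; g ≡ 0 at y ∈ {0, 3}; common: {3}.
Collecting: common zeros = {(6, 3)}, so the count is 1.
Comparison with the Bézout bound: 1 ≤ 4 = deg(f)·deg(g), as expected for curves with no common component (the affine F_7-count falls short of the bound because intersections may lie at infinity, over extension fields, or carry multiplicity).


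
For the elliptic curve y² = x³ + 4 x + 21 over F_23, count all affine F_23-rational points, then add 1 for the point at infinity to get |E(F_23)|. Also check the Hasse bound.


Affine points = {(1, 7), (1, 16), (4, 3), (4, 20), (6, 10), (6, 13), (7, 1), (7, 22), (8, 6), (8, 17), (9, 2), (9, 21), (10, 7), (10, 16), (11, 4), (11, 19), (12, 7), (12, 16), (13, 4), (13, 19), (15, 11), (15, 12), (16, 8), (16, 15), (22, 4), (22, 19)}; affine count = 26; |E(F_23)| = 27.

Discriminant check: Δ ∝ 4a³ + 27b² = 4·4³ + 27·21² = 4·64 + 27·441 ≡ 19 (mod 23). Nonzero ⇒ E is nonsingular.
For each x ∈ F_23, compute rhs = x³ + 4·x + 21 mod 23, then count y ∈ F_23 with y² ≡ rhs.
  x = 0: rhs = 21, matching y values: none (0 points).
  x = 1: rhs = 3, matching y values: 7, 16 (2 points).
  x = 2: rhs = 14, matching y values: none (0 points).
  x = 3: rhs = 14, matching y values: none (0 points).
  x = 4: rhs = 9, matching y values: 3, 20 (2 points).
  x = 5: rhs = 5, matching y values: none (0 points).
  x = 6: rhs = 8, matching y values: 10, 13 (2 points).
  x = 7: rhs = 1, matching y values: 1, 22 (2 points).
  x = 8: rhs = 13, matching y values: 6, 17 (2 points).
  x = 9: rhs = 4, matching y values: 2, 21 (2 points).
  x = 10: rhs = 3, matching y values: 7, 16 (2 points).
  x = 11: rhs = 16, matching y values: 4, 19 (2 points).
  x = 12: rhs = 3, matching y values: 7, 16 (2 points).
  x = 13: rhs = 16, matching y values: 4, 19 (2 points).
  x = 14: rhs = 15, matching y values: none (0 points).
  x = 15: rhs = 6, matching y values: 11, 12 (2 points).
  x = 16: rhs = 18, matching y values: 8, 15 (2 points).
  x = 17: rhs = 11, matching y values: none (0 points).
  x = 18: rhs = 14, matching y values: none (0 points).
  x = 19: rhs = 10, matching y values: none (0 points).
  x = 20: rhs = 5, matching y values: none (0 points).
  x = 21: rhs = 5, matching y values: none (0 points).
  x = 22: rhs = 16, matching y values: 4, 19 (2 points).
Total affine count: 26.
Full point count |E(F_23)| = 26 + 1 = 27.
Hasse bound: |27 − (23+1)| = |3| = 3 ≤ 2√23 ≈ 9.5917 ✓.


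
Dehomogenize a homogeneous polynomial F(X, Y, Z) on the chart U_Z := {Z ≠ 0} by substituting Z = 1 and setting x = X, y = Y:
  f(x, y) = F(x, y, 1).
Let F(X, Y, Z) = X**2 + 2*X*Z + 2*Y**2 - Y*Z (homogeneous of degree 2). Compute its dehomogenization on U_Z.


f(x, y) = x**2 + 2*x + 2*y**2 - y

On U_Z we set Z = 1. Each monomial c·X^i·Y^j·Z^k in F becomes c·x^i·y^j·1^k = c·x^i·y^j.
Substituting Z = 1: F(X, Y, 1) = x**2 + 2*x + 2*y**2 - y.
Note: deg(f) ≤ deg(F) = 2; strict inequality happens when F is divisible by Z (lost terms).


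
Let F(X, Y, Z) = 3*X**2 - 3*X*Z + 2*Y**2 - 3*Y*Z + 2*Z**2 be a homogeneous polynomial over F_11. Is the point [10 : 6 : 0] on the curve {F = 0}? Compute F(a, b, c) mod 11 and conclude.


F(10,6,0) ≡ 9 (mod 11); P is NOT on the curve.

Evaluate F(10, 6, 0) term-by-term (mod 11).
  3*X**2 ↦ 3·100·1·1 = 300
  -3*X*Z ↦ -3·10·1·0 = 0
  2*Y**2 ↦ 2·1·36·1 = 72
  -3*Y*Z ↦ -3·1·6·0 = 0
  2*Z**2 ↦ 2·1·1·0 = 0
Sum: F(10, 6, 0) = (300) + (0) + (72) + (0) + (0) = 372.
Reducing mod 11: 372 ≡ 9 (mod 11).
Since F(a, b, c) ≡ 9 ≠ 0 (mod 11), P does NOT lie on the curve.


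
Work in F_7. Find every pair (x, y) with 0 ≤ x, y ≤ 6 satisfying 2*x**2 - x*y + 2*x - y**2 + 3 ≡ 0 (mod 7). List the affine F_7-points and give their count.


Affine F_7-points: {(1, 0), (1, 6), (2, 2), (2, 3), (5, 0), (5, 2)}; count = 6.

For each of the 49 pairs (x, y) ∈ F_7², evaluate f(x, y) mod 7. Record the zeros.
  x = 0: [0↦3, 1↦2, 2↦6, 3↦1, 4↦1, 5↦6, 6↦2]  zeros at y ∈ ∅
  x = 1: [0↦0, 1↦5, 2↦1, 3↦2, 4↦1, 5↦5, 6↦0]  zeros at y ∈ {0, 6}
  x = 2: [0↦1, 1↦5, 2↦0, 3↦0, 4↦5, 5↦1, 6↦2]  zeros at y ∈ {2, 3}
  x = 3: [0↦6, 1↦2, 2↦3, 3↦2, 4↦6, 5↦1, 6↦1]  zeros at y ∈ ∅
  x = 4: [0↦1, 1↦3, 2↦3, 3↦1, 4↦4, 5↦5, 6↦4]  zeros at y ∈ ∅
  x = 5: [0↦0, 1↦1, 2↦0, 3↦4, 4↦6, 5↦6, 6↦4]  zeros at y ∈ {0, 2}
  x = 6: [0↦3, 1↦3, 2↦1, 3↦4, 4↦5, 5↦4, 6↦1]  zeros at y ∈ ∅
Collecting zeros: affine points = {(1, 0), (1, 6), (2, 2), (2, 3), (5, 0), (5, 2)}.
Total count |C(F_7)_aff| = 6.


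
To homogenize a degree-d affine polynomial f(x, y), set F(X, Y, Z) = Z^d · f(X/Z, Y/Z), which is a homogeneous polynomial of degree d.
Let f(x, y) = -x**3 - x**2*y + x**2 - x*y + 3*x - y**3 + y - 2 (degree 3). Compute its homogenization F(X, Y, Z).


F(X, Y, Z) = -X**3 - X**2*Y + X**2*Z - X*Y*Z + 3*X*Z**2 - Y**3 + Y*Z**2 - 2*Z**3

deg(f) = 3.
Substitute x = X/Z, y = Y/Z into f, then multiply by Z^3.
  monomial -1·x^3·y^0 ↦ -1·X^3·Y^0·Z^0.
  monomial -1·x^2·y^1 ↦ -1·X^2·Y^1·Z^0.
  monomial 1·x^2·y^0 ↦ 1·X^2·Y^0·Z^1.
  monomial -1·x^1·y^1 ↦ -1·X^1·Y^1·Z^1.
  monomial 3·x^1·y^0 ↦ 3·X^1·Y^0·Z^2.
  monomial -1·x^0·y^3 ↦ -1·X^0·Y^3·Z^0.
  monomial 1·x^0·y^1 ↦ 1·X^0·Y^1·Z^2.
  monomial -2·x^0·y^0 ↦ -2·X^0·Y^0·Z^3.
Collecting: F(X, Y, Z) = -X**3 - X**2*Y + X**2*Z - X*Y*Z + 3*X*Z**2 - Y**3 + Y*Z**2 - 2*Z**3.


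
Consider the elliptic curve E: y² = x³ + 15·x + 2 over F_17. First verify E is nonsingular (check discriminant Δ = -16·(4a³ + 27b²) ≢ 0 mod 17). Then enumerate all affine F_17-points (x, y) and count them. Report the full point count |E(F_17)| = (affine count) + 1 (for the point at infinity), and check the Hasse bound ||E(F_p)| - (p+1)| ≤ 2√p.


Affine points = {(0, 6), (0, 11), (1, 1), (1, 16), (5, 7), (5, 10), (6, 6), (6, 11), (7, 5), (7, 12), (9, 4), (9, 13), (10, 8), (10, 9), (11, 6), (11, 11), (14, 7), (14, 10), (15, 7), (15, 10)}; affine count = 20; |E(F_17)| = 21.

Discriminant check: Δ ∝ 4a³ + 27b² = 4·15³ + 27·2² = 4·3375 + 27·4 ≡ 8 (mod 17). Nonzero ⇒ E is nonsingular.
For each x ∈ F_17, compute rhs = x³ + 15·x + 2 mod 17, then count y ∈ F_17 with y² ≡ rhs.
  x = 0: rhs = 2, matching y values: 6, 11 (2 points).
  x = 1: rhs = 1, matching y values: 1, 16 (2 points).
  x = 2: rhs = 6, matching y values: none (0 points).
  x = 3: rhs = 6, matching y values: none (0 points).
  x = 4: rhs = 7, matching y values: none (0 points).
  x = 5: rhs = 15, matching y values: 7, 10 (2 points).
  x = 6: rhs = 2, matching y values: 6, 11 (2 points).
  x = 7: rhs = 8, matching y values: 5, 12 (2 points).
  x = 8: rhs = 5, matching y values: none (0 points).
  x = 9: rhs = 16, matching y values: 4, 13 (2 points).
  x = 10: rhs = 13, matching y values: 8, 9 (2 points).
  x = 11: rhs = 2, matching y values: 6, 11 (2 points).
  x = 12: rhs = 6, matching y values: none (0 points).
  x = 13: rhs = 14, matching y values: none (0 points).
  x = 14: rhs = 15, matching y values: 7, 10 (2 points).
  x = 15: rhs = 15, matching y values: 7, 10 (2 points).
  x = 16: rhs = 3, matching y values: none (0 points).
Total affine count: 20.
Full point count |E(F_17)| = 20 + 1 = 21.
Hasse bound: |21 − (17+1)| = |3| = 3 ≤ 2√17 ≈ 8.2462 ✓.


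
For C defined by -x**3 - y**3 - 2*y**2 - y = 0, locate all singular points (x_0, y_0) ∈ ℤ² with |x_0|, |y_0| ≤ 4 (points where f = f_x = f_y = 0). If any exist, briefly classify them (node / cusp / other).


Singular points: {(0, -1)}; classification: cusp.

Compute partial derivatives:
  f_x = -3*x**2.
  f_y = -3*y**2 - 4*y - 1.
Scan x_0 ∈ {−4, ..., 4}. For each x_0, f_y(x_0, y) is a polynomial in y; find its integer roots y ∈ {−4, ..., 4}, then test f_x and f at those candidates.
  x = -4: f_y(-4, y) = -3*y**2 - 4*y - 1; vanishes at y ∈ {-1}. (-4, -1): f_x = -48 ≠ 0.
  x = -3: f_y(-3, y) = -3*y**2 - 4*y - 1; vanishes at y ∈ {-1}. (-3, -1): f_x = -27 ≠ 0.
  x = -2: f_y(-2, y) = -3*y**2 - 4*y - 1; vanishes at y ∈ {-1}. (-2, -1): f_x = -12 ≠ 0.
  x = -1: f_y(-1, y) = -3*y**2 - 4*y - 1; vanishes at y ∈ {-1}. (-1, -1): f_x = -3 ≠ 0.
  x = 0: f_y(0, y) = -3*y**2 - 4*y - 1; vanishes at y ∈ {-1}. (0, -1): f_x = 0, f = 0 — SINGULAR.
  x = 1: f_y(1, y) = -3*y**2 - 4*y - 1; vanishes at y ∈ {-1}. (1, -1): f_x = -3 ≠ 0.
  x = 2: f_y(2, y) = -3*y**2 - 4*y - 1; vanishes at y ∈ {-1}. (2, -1): f_x = -12 ≠ 0.
  x = 3: f_y(3, y) = -3*y**2 - 4*y - 1; vanishes at y ∈ {-1}. (3, -1): f_x = -27 ≠ 0.
  x = 4: f_y(4, y) = -3*y**2 - 4*y - 1; vanishes at y ∈ {-1}. (4, -1): f_x = -48 ≠ 0.
Only singular point on the grid: (0, -1).
Classify: substitute x = 0 + u, y = -1 + v and expand: f = -u**3 - v**3 + v**2.
No constant or linear terms (consistent with a singular point). Quadratic part: v**2. Cubic part: -u**3 - v**3.
The quadratic part v**2 is a perfect square, so there is a single (double) tangent line v = 0, i.e. y = -1. Restricting the cubic part to that line (v = 0) leaves -u**3 ≠ 0, so f is not divisible by v and the branch is v² ≈ u**3 to lowest order — this is a cusp.
Classification: cusp.


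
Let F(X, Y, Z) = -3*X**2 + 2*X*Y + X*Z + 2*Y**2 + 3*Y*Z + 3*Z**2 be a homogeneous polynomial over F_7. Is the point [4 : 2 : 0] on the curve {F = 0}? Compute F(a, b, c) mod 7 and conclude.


F(4,2,0) ≡ 4 (mod 7); P is NOT on the curve.

Evaluate F(4, 2, 0) term-by-term (mod 7).
  -3*X**2 ↦ -3·16·1·1 = -48
  2*X*Y ↦ 2·4·2·1 = 16
  X*Z ↦ 1·4·1·0 = 0
  2*Y**2 ↦ 2·1·4·1 = 8
  3*Y*Z ↦ 3·1·2·0 = 0
  3*Z**2 ↦ 3·1·1·0 = 0
Sum: F(4, 2, 0) = (-48) + (16) + (0) + (8) + (0) + (0) = -24.
Reducing mod 7: -24 ≡ 4 (mod 7).
Since F(a, b, c) ≡ 4 ≠ 0 (mod 7), P does NOT lie on the curve.


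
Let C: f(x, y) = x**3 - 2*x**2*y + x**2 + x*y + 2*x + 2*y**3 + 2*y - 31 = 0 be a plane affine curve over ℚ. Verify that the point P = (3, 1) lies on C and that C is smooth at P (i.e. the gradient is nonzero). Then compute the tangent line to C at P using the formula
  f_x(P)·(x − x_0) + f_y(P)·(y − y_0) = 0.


Tangent line at P: 24*x - 7*y - 65 = 0.

Step 1: f(3, 1) = 0, so P lies on C.
Step 2: partial derivatives
  f_x(x, y) = 3*x**2 - 4*x*y + 2*x + y + 2, f_y(x, y) = -2*x**2 + x + 6*y**2 + 2.
  f_x(P) = 24, f_y(P) = -7 (gradient nonzero, so P is smooth).
Step 3: tangent line at P: 24·(x − 3) + -7·(y − 1) = 0.
Expanding: 24*x - 7*y - 65 = 0.


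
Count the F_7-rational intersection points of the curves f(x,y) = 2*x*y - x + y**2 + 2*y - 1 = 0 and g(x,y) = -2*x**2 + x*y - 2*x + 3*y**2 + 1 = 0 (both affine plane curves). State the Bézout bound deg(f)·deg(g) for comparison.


Common zeros: {(0, 3), (4, 5)}; count = 2; Bézout bound = 4.

deg(f) = 2, deg(g) = 2, so Bézout bound = 4.
Scan x ∈ F_7. For each x, list the y ∈ F_7 with f(x, y) ≡ 0 and those with g(x, y) ≡ 0 (mod 7); the common zeros in that column are the intersection.
  x = 0: f ≡ 0 at y ∈ {2, 3}; g ≡ 0 at y ∈ {3, 4}; common: {3}.
  x = 1: f ≡ 0 at y ∈ ∅; g ≡ 0 at y ∈ {4, 5}; common: ∅.
  x = 2: f ≡ 0 at y ∈ ∅; g ≡ 0 at y ∈ ∅; common: ∅.
  x = 3: f ≡ 0 at y ∈ ∅; g ≡ 0 at y ∈ ∅; common: ∅.
  x = 4: f ≡ 0 at y ∈ {5, 6}; g ≡ 0 at y ∈ {3, 5}; common: {5}.
  x = 5: f ≡ 0 at y ∈ {1}; g ≡ 0 at y ∈ ∅; common: ∅.
  x = 6: f ≡ 0 at y ∈ {0}; g ≡ 0 at y ∈ ∅; common: ∅.
Collecting: common zeros = {(0, 3), (4, 5)}, so the count is 2.
Comparison with the Bézout bound: 2 ≤ 4 = deg(f)·deg(g), as expected for curves with no common component (the affine F_7-count falls short of the bound because intersections may lie at infinity, over extension fields, or carry multiplicity).


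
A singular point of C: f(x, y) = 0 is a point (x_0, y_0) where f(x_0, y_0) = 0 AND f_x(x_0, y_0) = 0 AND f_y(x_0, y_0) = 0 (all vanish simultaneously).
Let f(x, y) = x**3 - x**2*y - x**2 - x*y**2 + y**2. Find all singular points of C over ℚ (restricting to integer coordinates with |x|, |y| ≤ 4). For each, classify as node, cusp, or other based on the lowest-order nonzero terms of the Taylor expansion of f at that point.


Singular points: {(0, 0)}; classification: node.

Compute partial derivatives:
  f_x = 3*x**2 - 2*x*y - 2*x - y**2.
  f_y = -x**2 - 2*x*y + 2*y.
Scan x_0 ∈ {−4, ..., 4}. For each x_0, f_y(x_0, y) is a polynomial in y; find its integer roots y ∈ {−4, ..., 4}, then test f_x and f at those candidates.
  x = -4: f_y(-4, y) = 10*y - 16; no integer root y with |y| ≤ 4.
  x = -3: f_y(-3, y) = 8*y - 9; no integer root y with |y| ≤ 4.
  x = -2: f_y(-2, y) = 6*y - 4; no integer root y with |y| ≤ 4.
  x = -1: f_y(-1, y) = 4*y - 1; no integer root y with |y| ≤ 4.
  x = 0: f_y(0, y) = 2*y; vanishes at y ∈ {0}. (0, 0): f_x = 0, f = 0 — SINGULAR.
  x = 1: f_y(1, y) = -1; no integer root y with |y| ≤ 4.
  x = 2: f_y(2, y) = -2*y - 4; vanishes at y ∈ {-2}. (2, -2): f_x = 12 ≠ 0.
  x = 3: f_y(3, y) = -4*y - 9; no integer root y with |y| ≤ 4.
  x = 4: f_y(4, y) = -6*y - 16; no integer root y with |y| ≤ 4.
Only singular point on the grid: (0, 0).
Classify: substitute x = 0 + u, y = 0 + v and expand: f = u**3 - u**2*v - u**2 - u*v**2 + v**2.
No constant or linear terms (consistent with a singular point). Quadratic part: -u**2 + v**2. Cubic part: u**3 - u**2*v - u*v**2.
The quadratic part v**2 - u**2 = (v − u)(v + u) splits into two distinct linear factors, so there are two distinct tangent lines y − 0 = ±(x − 0) — this is a node (ordinary double point).
Classification: node.


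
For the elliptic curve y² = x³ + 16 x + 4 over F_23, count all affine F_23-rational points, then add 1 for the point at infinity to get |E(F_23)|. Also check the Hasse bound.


Affine points = {(0, 2), (0, 21), (5, 5), (5, 18), (8, 0), (9, 7), (9, 16), (11, 4), (11, 19), (15, 10), (15, 13), (16, 3), (16, 20), (18, 11), (18, 12)}; affine count = 15; |E(F_23)| = 16.

Discriminant check: Δ ∝ 4a³ + 27b² = 4·16³ + 27·4² = 4·4096 + 27·16 ≡ 3 (mod 23). Nonzero ⇒ E is nonsingular.
For each x ∈ F_23, compute rhs = x³ + 16·x + 4 mod 23, then count y ∈ F_23 with y² ≡ rhs.
  x = 0: rhs = 4, matching y values: 2, 21 (2 points).
  x = 1: rhs = 21, matching y values: none (0 points).
  x = 2: rhs = 21, matching y values: none (0 points).
  x = 3: rhs = 10, matching y values: none (0 points).
  x = 4: rhs = 17, matching y values: none (0 points).
  x = 5: rhs = 2, matching y values: 5, 18 (2 points).
  x = 6: rhs = 17, matching y values: none (0 points).
  x = 7: rhs = 22, matching y values: none (0 points).
  x = 8: rhs = 0, matching y values: 0 (1 points).
  x = 9: rhs = 3, matching y values: 7, 16 (2 points).
  x = 10: rhs = 14, matching y values: none (0 points).
  x = 11: rhs = 16, matching y values: 4, 19 (2 points).
  x = 12: rhs = 15, matching y values: none (0 points).
  x = 13: rhs = 17, matching y values: none (0 points).
  x = 14: rhs = 5, matching y values: none (0 points).
  x = 15: rhs = 8, matching y values: 10, 13 (2 points).
  x = 16: rhs = 9, matching y values: 3, 20 (2 points).
  x = 17: rhs = 14, matching y values: none (0 points).
  x = 18: rhs = 6, matching y values: 11, 12 (2 points).
  x = 19: rhs = 14, matching y values: none (0 points).
  x = 20: rhs = 21, matching y values: none (0 points).
  x = 21: rhs = 10, matching y values: none (0 points).
  x = 22: rhs = 10, matching y values: none (0 points).
Total affine count: 15.
Full point count |E(F_23)| = 15 + 1 = 16.
Hasse bound: |16 − (23+1)| = |-8| = 8 ≤ 2√23 ≈ 9.5917 ✓.


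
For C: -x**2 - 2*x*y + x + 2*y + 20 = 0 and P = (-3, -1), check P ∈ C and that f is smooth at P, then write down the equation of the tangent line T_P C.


Tangent line at P: 9*x + 8*y + 35 = 0.

Step 1: f(-3, -1) = 0, so P lies on C.
Step 2: partial derivatives
  f_x(x, y) = -2*x - 2*y + 1, f_y(x, y) = 2 - 2*x.
  f_x(P) = 9, f_y(P) = 8 (gradient nonzero, so P is smooth).
Step 3: tangent line at P: 9·(x − -3) + 8·(y − -1) = 0.
Expanding: 9*x + 8*y + 35 = 0.


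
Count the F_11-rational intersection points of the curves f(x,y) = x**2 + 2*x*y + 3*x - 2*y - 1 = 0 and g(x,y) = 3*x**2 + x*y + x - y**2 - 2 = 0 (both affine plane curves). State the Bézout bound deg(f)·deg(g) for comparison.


Common zeros: ∅; count = 0; Bézout bound = 4.

deg(f) = 2, deg(g) = 2, so Bézout bound = 4.
Scan x ∈ F_11. For each x, list the y ∈ F_11 with f(x, y) ≡ 0 and those with g(x, y) ≡ 0 (mod 11); the common zeros in that column are the intersection.
  x = 0: f ≡ 0 at y ∈ {5}; g ≡ 0 at y ∈ {3, 8}; common: ∅.
  x = 1: f ≡ 0 at y ∈ ∅; g ≡ 0 at y ∈ {2, 10}; common: ∅.
  x = 2: f ≡ 0 at y ∈ {1}; g ≡ 0 at y ∈ ∅; common: ∅.
  x = 3: f ≡ 0 at y ∈ {4}; g ≡ 0 at y ∈ {7}; common: ∅.
  x = 4: f ≡ 0 at y ∈ {1}; g ≡ 0 at y ∈ ∅; common: ∅.
  x = 5: f ≡ 0 at y ∈ {2}; g ≡ 0 at y ∈ ∅; common: ∅.
  x = 6: f ≡ 0 at y ∈ {9}; g ≡ 0 at y ∈ {3}; common: ∅.
  x = 7: f ≡ 0 at y ∈ {8}; g ≡ 0 at y ∈ ∅; common: ∅.
  x = 8: f ≡ 0 at y ∈ {4}; g ≡ 0 at y ∈ {0, 8}; common: ∅.
  x = 9: f ≡ 0 at y ∈ {5}; g ≡ 0 at y ∈ {2, 7}; common: ∅.
  x = 10: f ≡ 0 at y ∈ {2}; g ≡ 0 at y ∈ {0, 10}; common: ∅.
Collecting: common zeros = ∅, so the count is 0.
Comparison with the Bézout bound: 0 ≤ 4 = deg(f)·deg(g), as expected for curves with no common component (the affine F_11-count falls short of the bound because intersections may lie at infinity, over extension fields, or carry multiplicity).


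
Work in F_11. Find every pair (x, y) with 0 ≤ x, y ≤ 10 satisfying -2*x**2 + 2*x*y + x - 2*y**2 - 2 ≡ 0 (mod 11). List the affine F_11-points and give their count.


Affine F_11-points: {(4, 2)}; count = 1.

For each of the 121 pairs (x, y) ∈ F_11², evaluate f(x, y) mod 11. Record the zeros.
  x = 0: [0↦9, 1↦7, 2↦1, 3↦2, 4↦10, 5↦3, 6↦3, 7↦10, 8↦2, 9↦1, 10↦7]  zeros at y ∈ ∅
  x = 1: [0↦8, 1↦8, 2↦4, 3↦7, 4↦6, 5↦1, 6↦3, 7↦1, 8↦6, 9↦7, 10↦4]  zeros at y ∈ ∅
  x = 2: [0↦3, 1↦5, 2↦3, 3↦8, 4↦9, 5↦6, 6↦10, 7↦10, 8↦6, 9↦9, 10↦8]  zeros at y ∈ ∅
  x = 3: [0↦5, 1↦9, 2↦9, 3↦5, 4↦8, 5↦7, 6↦2, 7↦4, 8↦2, 9↦7, 10↦8]  zeros at y ∈ ∅
  x = 4: [0↦3, 1↦9, 2↦0, 3↦9, 4↦3, 5↦4, 6↦1, 7↦5, 8↦5, 9↦1, 10↦4]  zeros at y ∈ {2}
  x = 5: [0↦8, 1↦5, 2↦9, 3↦9, 4↦5, 5↦8, 6↦7, 7↦2, 8↦4, 9↦2, 10↦7]  zeros at y ∈ ∅
  x = 6: [0↦9, 1↦8, 2↦3, 3↦5, 4↦3, 5↦8, 6↦9, 7↦6, 8↦10, 9↦10, 10↦6]  zeros at y ∈ ∅
  x = 7: [0↦6, 1↦7, 2↦4, 3↦8, 4↦8, 5↦4, 6↦7, 7↦6, 8↦1, 9↦3, 10↦1]  zeros at y ∈ ∅
  x = 8: [0↦10, 1↦2, 2↦1, 3↦7, 4↦9, 5↦7, 6↦1, 7↦2, 8↦10, 9↦3, 10↦3]  zeros at y ∈ ∅
  x = 9: [0↦10, 1↦4, 2↦5, 3↦2, 4↦6, 5↦6, 6↦2, 7↦5, 8↦4, 9↦10, 10↦1]  zeros at y ∈ ∅
  x = 10: [0↦6, 1↦2, 2↦5, 3↦4, 4↦10, 5↦1, 6↦10, 7↦4, 8↦5, 9↦2, 10↦6]  zeros at y ∈ ∅
Collecting zeros: affine points = {(4, 2)}.
Total count |C(F_11)_aff| = 1.


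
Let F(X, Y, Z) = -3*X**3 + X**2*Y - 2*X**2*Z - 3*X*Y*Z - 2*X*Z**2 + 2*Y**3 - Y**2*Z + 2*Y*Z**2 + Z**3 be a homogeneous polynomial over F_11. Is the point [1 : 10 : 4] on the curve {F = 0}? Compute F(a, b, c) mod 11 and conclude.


F(1,10,4) ≡ 5 (mod 11); P is NOT on the curve.

Evaluate F(1, 10, 4) term-by-term (mod 11).
  -3*X**3 ↦ -3·1·1·1 = -3
  X**2*Y ↦ 1·1·10·1 = 10
  -2*X**2*Z ↦ -2·1·1·4 = -8
  -3*X*Y*Z ↦ -3·1·10·4 = -120
  -2*X*Z**2 ↦ -2·1·1·16 = -32
  2*Y**3 ↦ 2·1·1000·1 = 2000
  -Y**2*Z ↦ -1·1·100·4 = -400
  2*Y*Z**2 ↦ 2·1·10·16 = 320
  Z**3 ↦ 1·1·1·64 = 64
Sum: F(1, 10, 4) = (-3) + (10) + (-8) + (-120) + (-32) + (2000) + (-400) + (320) + (64) = 1831.
Reducing mod 11: 1831 ≡ 5 (mod 11).
Since F(a, b, c) ≡ 5 ≠ 0 (mod 11), P does NOT lie on the curve.


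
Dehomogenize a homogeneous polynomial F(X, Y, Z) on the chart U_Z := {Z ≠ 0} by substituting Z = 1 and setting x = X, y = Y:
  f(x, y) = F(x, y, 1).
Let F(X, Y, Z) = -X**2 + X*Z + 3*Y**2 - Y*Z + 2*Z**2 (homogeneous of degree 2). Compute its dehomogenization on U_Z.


f(x, y) = -x**2 + x + 3*y**2 - y + 2

On U_Z we set Z = 1. Each monomial c·X^i·Y^j·Z^k in F becomes c·x^i·y^j·1^k = c·x^i·y^j.
Substituting Z = 1: F(X, Y, 1) = -x**2 + x + 3*y**2 - y + 2.
Note: deg(f) ≤ deg(F) = 2; strict inequality happens when F is divisible by Z (lost terms).


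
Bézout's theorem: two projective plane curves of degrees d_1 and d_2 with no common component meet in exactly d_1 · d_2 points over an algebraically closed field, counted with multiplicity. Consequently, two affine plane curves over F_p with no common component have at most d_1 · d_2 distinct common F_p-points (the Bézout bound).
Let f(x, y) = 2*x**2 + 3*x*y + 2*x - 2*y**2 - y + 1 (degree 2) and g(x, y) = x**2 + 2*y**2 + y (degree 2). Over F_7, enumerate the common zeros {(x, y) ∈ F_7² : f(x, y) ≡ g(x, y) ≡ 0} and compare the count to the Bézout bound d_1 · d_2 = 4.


Common zeros: {(1, 5)}; count = 1; Bézout bound = 4.

deg(f) = 2, deg(g) = 2, so Bézout bound = 4.
Scan x ∈ F_7. For each x, list the y ∈ F_7 with f(x, y) ≡ 0 and those with g(x, y) ≡ 0 (mod 7); the common zeros in that column are the intersection.
  x = 0: f ≡ 0 at y ∈ {4, 6}; g ≡ 0 at y ∈ {0, 3}; common: ∅.
  x = 1: f ≡ 0 at y ∈ {3, 5}; g ≡ 0 at y ∈ {5}; common: {5}.
  x = 2: f ≡ 0 at y ∈ ∅; g ≡ 0 at y ∈ {1, 2}; common: ∅.
  x = 3: f ≡ 0 at y ∈ ∅; g ≡ 0 at y ∈ ∅; common: ∅.
  x = 4: f ≡ 0 at y ∈ {3, 6}; g ≡ 0 at y ∈ ∅; common: ∅.
  x = 5: f ≡ 0 at y ∈ ∅; g ≡ 0 at y ∈ {1, 2}; common: ∅.
  x = 6: f ≡ 0 at y ∈ ∅; g ≡ 0 at y ∈ {5}; common: ∅.
Collecting: common zeros = {(1, 5)}, so the count is 1.
Comparison with the Bézout bound: 1 ≤ 4 = deg(f)·deg(g), as expected for curves with no common component (the affine F_7-count falls short of the bound because intersections may lie at infinity, over extension fields, or carry multiplicity).


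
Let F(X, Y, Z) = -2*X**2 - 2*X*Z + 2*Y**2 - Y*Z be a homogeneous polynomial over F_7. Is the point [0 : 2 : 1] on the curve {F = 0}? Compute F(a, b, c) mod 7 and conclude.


F(0,2,1) ≡ 6 (mod 7); P is NOT on the curve.

Evaluate F(0, 2, 1) term-by-term (mod 7).
  -2*X**2 ↦ -2·0·1·1 = 0
  -2*X*Z ↦ -2·0·1·1 = 0
  2*Y**2 ↦ 2·1·4·1 = 8
  -Y*Z ↦ -1·1·2·1 = -2
Sum: F(0, 2, 1) = (0) + (0) + (8) + (-2) = 6.
Reducing mod 7: 6 ≡ 6 (mod 7).
Since F(a, b, c) ≡ 6 ≠ 0 (mod 7), P does NOT lie on the curve.


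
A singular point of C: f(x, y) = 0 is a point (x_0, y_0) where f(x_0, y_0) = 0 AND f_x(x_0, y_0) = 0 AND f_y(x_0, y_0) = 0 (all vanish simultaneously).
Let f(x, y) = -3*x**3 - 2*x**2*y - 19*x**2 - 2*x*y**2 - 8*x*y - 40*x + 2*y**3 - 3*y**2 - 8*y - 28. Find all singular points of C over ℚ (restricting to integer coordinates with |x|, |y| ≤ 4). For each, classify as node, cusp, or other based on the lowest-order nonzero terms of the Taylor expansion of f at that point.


Singular points: {(-2, 0)}; classification: node.

Compute partial derivatives:
  f_x = -9*x**2 - 4*x*y - 38*x - 2*y**2 - 8*y - 40.
  f_y = -2*x**2 - 4*x*y - 8*x + 6*y**2 - 6*y - 8.
Scan x_0 ∈ {−4, ..., 4}. For each x_0, f_y(x_0, y) is a polynomial in y; find its integer roots y ∈ {−4, ..., 4}, then test f_x and f at those candidates.
  x = -4: f_y(-4, y) = 6*y**2 + 10*y - 8; no integer root y with |y| ≤ 4.
  x = -3: f_y(-3, y) = 6*y**2 + 6*y - 2; no integer root y with |y| ≤ 4.
  x = -2: f_y(-2, y) = 6*y**2 + 2*y; vanishes at y ∈ {0}. (-2, 0): f_x = 0, f = 0 — SINGULAR.
  x = -1: f_y(-1, y) = 6*y**2 - 2*y - 2; no integer root y with |y| ≤ 4.
  x = 0: f_y(0, y) = 6*y**2 - 6*y - 8; no integer root y with |y| ≤ 4.
  x = 1: f_y(1, y) = 6*y**2 - 10*y - 18; no integer root y with |y| ≤ 4.
  x = 2: f_y(2, y) = 6*y**2 - 14*y - 32; no integer root y with |y| ≤ 4.
  x = 3: f_y(3, y) = 6*y**2 - 18*y - 50; no integer root y with |y| ≤ 4.
  x = 4: f_y(4, y) = 6*y**2 - 22*y - 72; no integer root y with |y| ≤ 4.
Only singular point on the grid: (-2, 0).
Classify: substitute x = -2 + u, y = 0 + v and expand: f = -3*u**3 - 2*u**2*v - u**2 - 2*u*v**2 + 2*v**3 + v**2.
No constant or linear terms (consistent with a singular point). Quadratic part: -u**2 + v**2. Cubic part: -3*u**3 - 2*u**2*v - 2*u*v**2 + 2*v**3.
The quadratic part v**2 - u**2 = (v − u)(v + u) splits into two distinct linear factors, so there are two distinct tangent lines y − 0 = ±(x − -2) — this is a node (ordinary double point).
Classification: node.


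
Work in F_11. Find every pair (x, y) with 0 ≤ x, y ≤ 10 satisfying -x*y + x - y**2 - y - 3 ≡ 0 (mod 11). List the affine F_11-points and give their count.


Affine F_11-points: {(0, 5), (2, 2), (2, 6), (3, 0), (3, 7), (5, 8), (7, 4), (7, 10), (9, 3), (9, 9)}; count = 10.

For each of the 121 pairs (x, y) ∈ F_11², evaluate f(x, y) mod 11. Record the zeros.
  x = 0: [0↦8, 1↦6, 2↦2, 3↦7, 4↦10, 5↦0, 6↦10, 7↦7, 8↦2, 9↦6, 10↦8]  zeros at y ∈ {5}
  x = 1: [0↦9, 1↦6, 2↦1, 3↦5, 4↦7, 5↦7, 6↦5, 7↦1, 8↦6, 9↦9, 10↦10]  zeros at y ∈ ∅
  x = 2: [0↦10, 1↦6, 2↦0, 3↦3, 4↦4, 5↦3, 6↦0, 7↦6, 8↦10, 9↦1, 10↦1]  zeros at y ∈ {2, 6}
  x = 3: [0↦0, 1↦6, 2↦10, 3↦1, 4↦1, 5↦10, 6↦6, 7↦0, 8↦3, 9↦4, 10↦3]  zeros at y ∈ {0, 7}
  x = 4: [0↦1, 1↦6, 2↦9, 3↦10, 4↦9, 5↦6, 6↦1, 7↦5, 8↦7, 9↦7, 10↦5]  zeros at y ∈ ∅
  x = 5: [0↦2, 1↦6, 2↦8, 3↦8, 4↦6, 5↦2, 6↦7, 7↦10, 8↦0, 9↦10, 10↦7]  zeros at y ∈ {8}
  x = 6: [0↦3, 1↦6, 2↦7, 3↦6, 4↦3, 5↦9, 6↦2, 7↦4, 8↦4, 9↦2, 10↦9]  zeros at y ∈ ∅
  x = 7: [0↦4, 1↦6, 2↦6, 3↦4, 4↦0, 5↦5, 6↦8, 7↦9, 8↦8, 9↦5, 10↦0]  zeros at y ∈ {4, 10}
  x = 8: [0↦5, 1↦6, 2↦5, 3↦2, 4↦8, 5↦1, 6↦3, 7↦3, 8↦1, 9↦8, 10↦2]  zeros at y ∈ ∅
  x = 9: [0↦6, 1↦6, 2↦4, 3↦0, 4↦5, 5↦8, 6↦9, 7↦8, 8↦5, 9↦0, 10↦4]  zeros at y ∈ {3, 9}
  x = 10: [0↦7, 1↦6, 2↦3, 3↦9, 4↦2, 5↦4, 6↦4, 7↦2, 8↦9, 9↦3, 10↦6]  zeros at y ∈ ∅
Collecting zeros: affine points = {(0, 5), (2, 2), (2, 6), (3, 0), (3, 7), (5, 8), (7, 4), (7, 10), (9, 3), (9, 9)}.
Total count |C(F_11)_aff| = 10.
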